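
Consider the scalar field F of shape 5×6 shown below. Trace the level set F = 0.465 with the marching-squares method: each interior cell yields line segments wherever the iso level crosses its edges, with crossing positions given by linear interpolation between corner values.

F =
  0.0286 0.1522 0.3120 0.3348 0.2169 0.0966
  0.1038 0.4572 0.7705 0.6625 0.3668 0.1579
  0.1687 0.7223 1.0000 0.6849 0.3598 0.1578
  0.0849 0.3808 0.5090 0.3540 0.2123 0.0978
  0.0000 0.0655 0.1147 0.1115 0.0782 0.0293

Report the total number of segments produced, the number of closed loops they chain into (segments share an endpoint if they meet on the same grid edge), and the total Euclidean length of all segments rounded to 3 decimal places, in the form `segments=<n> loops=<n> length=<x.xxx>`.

segments=12 loops=1 length=9.189

cell (0,1): code 0100 → (0.334,2.000)–(1.000,1.025)
cell (0,2): code 1100 → (0.397,3.000)–(0.334,2.000)
cell (0,3): code 1000 → (1.000,3.668)–(0.397,3.000)
cell (1,0): code 0100 → (1.029,1.000)–(2.000,0.535)
cell (1,1): code 1110 → (1.000,1.025)–(1.029,1.000)
cell (1,3): code 1001 → (2.000,3.676)–(1.000,3.668)
cell (2,0): code 0010 → (2.000,0.535)–(2.753,1.000)
cell (2,1): code 0111 → (2.753,1.000)–(3.000,1.657)
cell (2,2): code 1011 → (3.000,2.284)–(2.665,3.000)
cell (2,3): code 0001 → (2.665,3.000)–(2.000,3.676)
cell (3,1): code 0010 → (3.000,1.657)–(3.112,2.000)
cell (3,2): code 0001 → (3.112,2.000)–(3.000,2.284)
total: 12 segments, chained into 1 closed loop(s), length Σ = 9.189118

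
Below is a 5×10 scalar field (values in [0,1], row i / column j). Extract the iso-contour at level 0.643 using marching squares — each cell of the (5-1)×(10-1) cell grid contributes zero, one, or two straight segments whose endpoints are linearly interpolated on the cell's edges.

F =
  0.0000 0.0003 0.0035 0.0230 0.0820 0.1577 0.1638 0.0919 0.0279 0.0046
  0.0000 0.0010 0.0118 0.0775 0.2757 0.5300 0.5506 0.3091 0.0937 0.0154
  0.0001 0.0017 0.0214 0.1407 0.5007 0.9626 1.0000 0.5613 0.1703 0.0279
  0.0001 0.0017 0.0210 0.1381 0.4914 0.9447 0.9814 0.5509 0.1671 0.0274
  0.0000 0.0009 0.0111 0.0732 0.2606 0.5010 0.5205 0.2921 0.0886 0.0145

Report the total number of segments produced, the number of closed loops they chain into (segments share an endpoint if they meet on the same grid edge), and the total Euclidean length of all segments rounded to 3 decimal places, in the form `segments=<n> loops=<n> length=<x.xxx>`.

cell (1,4): code 0100 → (1.261,5.000)–(2.000,4.308)
cell (1,5): code 1100 → (1.206,6.000)–(1.261,5.000)
cell (1,6): code 1000 → (2.000,6.814)–(1.206,6.000)
cell (2,4): code 0110 → (2.000,4.308)–(3.000,4.334)
cell (2,6): code 1001 → (3.000,6.786)–(2.000,6.814)
cell (3,4): code 0010 → (3.000,4.334)–(3.680,5.000)
cell (3,5): code 0011 → (3.680,5.000)–(3.734,6.000)
cell (3,6): code 0001 → (3.734,6.000)–(3.000,6.786)
total: 8 segments, chained into 1 closed loop(s), length Σ = 8.180290

segments=8 loops=1 length=8.180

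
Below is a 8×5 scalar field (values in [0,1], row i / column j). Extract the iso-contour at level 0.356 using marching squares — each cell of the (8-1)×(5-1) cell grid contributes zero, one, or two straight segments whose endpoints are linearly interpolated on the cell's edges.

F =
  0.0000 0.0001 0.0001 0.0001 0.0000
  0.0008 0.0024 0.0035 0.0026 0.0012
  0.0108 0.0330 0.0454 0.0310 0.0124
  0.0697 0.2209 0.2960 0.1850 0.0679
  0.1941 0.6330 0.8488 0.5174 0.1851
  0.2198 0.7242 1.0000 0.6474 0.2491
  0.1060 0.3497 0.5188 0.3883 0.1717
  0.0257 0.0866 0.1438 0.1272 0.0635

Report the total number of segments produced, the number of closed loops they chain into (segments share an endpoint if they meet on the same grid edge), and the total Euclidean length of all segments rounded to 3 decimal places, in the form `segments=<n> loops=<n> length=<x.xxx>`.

cell (3,0): code 0100 → (3.328,1.000)–(4.000,0.369)
cell (3,1): code 1100 → (3.109,2.000)–(3.328,1.000)
cell (3,2): code 1100 → (3.514,3.000)–(3.109,2.000)
cell (3,3): code 1000 → (4.000,3.486)–(3.514,3.000)
cell (4,0): code 0110 → (4.000,0.369)–(5.000,0.270)
cell (4,3): code 1001 → (5.000,3.732)–(4.000,3.486)
cell (5,0): code 0010 → (5.000,0.270)–(5.983,1.000)
cell (5,1): code 0111 → (5.983,1.000)–(6.000,1.037)
cell (5,3): code 1001 → (6.000,3.149)–(5.000,3.732)
cell (6,1): code 0010 → (6.000,1.037)–(6.434,2.000)
cell (6,2): code 0011 → (6.434,2.000)–(6.124,3.000)
cell (6,3): code 0001 → (6.124,3.000)–(6.000,3.149)
total: 12 segments, chained into 1 closed loop(s), length Σ = 10.466104

segments=12 loops=1 length=10.466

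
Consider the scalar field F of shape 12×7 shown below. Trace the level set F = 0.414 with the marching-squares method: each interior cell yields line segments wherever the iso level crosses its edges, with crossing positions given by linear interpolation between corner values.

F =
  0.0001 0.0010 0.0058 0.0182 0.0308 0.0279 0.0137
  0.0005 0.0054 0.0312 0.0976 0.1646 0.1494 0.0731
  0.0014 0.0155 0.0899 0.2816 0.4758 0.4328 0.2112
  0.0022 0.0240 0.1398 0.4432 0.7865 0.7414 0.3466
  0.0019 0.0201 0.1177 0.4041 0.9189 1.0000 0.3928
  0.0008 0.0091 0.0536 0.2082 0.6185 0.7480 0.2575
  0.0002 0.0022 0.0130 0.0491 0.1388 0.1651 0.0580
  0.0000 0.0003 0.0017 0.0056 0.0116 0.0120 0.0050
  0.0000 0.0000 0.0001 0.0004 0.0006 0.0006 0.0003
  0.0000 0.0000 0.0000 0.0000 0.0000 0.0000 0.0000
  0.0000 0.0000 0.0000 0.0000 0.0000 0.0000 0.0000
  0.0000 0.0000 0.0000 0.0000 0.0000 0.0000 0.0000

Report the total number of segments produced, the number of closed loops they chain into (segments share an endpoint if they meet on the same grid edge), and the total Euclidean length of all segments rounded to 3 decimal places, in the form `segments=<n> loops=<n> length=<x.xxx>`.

segments=14 loops=1 length=10.731

cell (1,3): code 0100 → (1.801,4.000)–(2.000,3.682)
cell (1,4): code 1100 → (1.934,5.000)–(1.801,4.000)
cell (1,5): code 1000 → (2.000,5.085)–(1.934,5.000)
cell (2,2): code 0100 → (2.819,3.000)–(3.000,2.904)
cell (2,3): code 1110 → (2.000,3.682)–(2.819,3.000)
cell (2,5): code 1001 → (3.000,5.829)–(2.000,5.085)
cell (3,2): code 0010 → (3.000,2.904)–(3.747,3.000)
cell (3,3): code 0111 → (3.747,3.000)–(4.000,3.019)
cell (3,5): code 1001 → (4.000,5.965)–(3.000,5.829)
cell (4,3): code 0110 → (4.000,3.019)–(5.000,3.502)
cell (4,5): code 1001 → (5.000,5.681)–(4.000,5.965)
cell (5,3): code 0010 → (5.000,3.502)–(5.426,4.000)
cell (5,4): code 0011 → (5.426,4.000)–(5.573,5.000)
cell (5,5): code 0001 → (5.573,5.000)–(5.000,5.681)
total: 14 segments, chained into 1 closed loop(s), length Σ = 10.731213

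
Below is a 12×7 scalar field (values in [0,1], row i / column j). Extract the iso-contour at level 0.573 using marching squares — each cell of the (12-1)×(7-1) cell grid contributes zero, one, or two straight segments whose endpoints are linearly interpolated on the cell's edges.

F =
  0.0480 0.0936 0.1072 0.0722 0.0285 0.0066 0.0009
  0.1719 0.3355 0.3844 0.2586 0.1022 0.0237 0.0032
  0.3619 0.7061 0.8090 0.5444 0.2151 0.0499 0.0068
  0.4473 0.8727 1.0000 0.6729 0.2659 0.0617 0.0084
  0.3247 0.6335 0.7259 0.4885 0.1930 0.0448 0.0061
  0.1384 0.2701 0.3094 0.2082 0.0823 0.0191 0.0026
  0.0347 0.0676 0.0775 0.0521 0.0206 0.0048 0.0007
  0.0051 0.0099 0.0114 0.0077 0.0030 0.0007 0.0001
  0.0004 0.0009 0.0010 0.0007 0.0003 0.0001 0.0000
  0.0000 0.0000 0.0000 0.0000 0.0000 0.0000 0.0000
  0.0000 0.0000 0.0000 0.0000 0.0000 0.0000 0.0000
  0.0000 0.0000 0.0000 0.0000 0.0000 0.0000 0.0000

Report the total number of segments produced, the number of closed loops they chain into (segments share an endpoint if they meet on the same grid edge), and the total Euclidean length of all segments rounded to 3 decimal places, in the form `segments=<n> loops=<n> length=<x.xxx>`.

cell (1,0): code 0100 → (1.641,1.000)–(2.000,0.613)
cell (1,1): code 1100 → (1.444,2.000)–(1.641,1.000)
cell (1,2): code 1000 → (2.000,2.892)–(1.444,2.000)
cell (2,0): code 0110 → (2.000,0.613)–(3.000,0.295)
cell (2,2): code 1101 → (2.223,3.000)–(2.000,2.892)
cell (2,3): code 1000 → (3.000,3.245)–(2.223,3.000)
cell (3,0): code 0110 → (3.000,0.295)–(4.000,0.804)
cell (3,2): code 1011 → (4.000,2.644)–(3.542,3.000)
cell (3,3): code 0001 → (3.542,3.000)–(3.000,3.245)
cell (4,0): code 0010 → (4.000,0.804)–(4.166,1.000)
cell (4,1): code 0011 → (4.166,1.000)–(4.367,2.000)
cell (4,2): code 0001 → (4.367,2.000)–(4.000,2.644)
total: 12 segments, chained into 1 closed loop(s), length Σ = 9.025082

segments=12 loops=1 length=9.025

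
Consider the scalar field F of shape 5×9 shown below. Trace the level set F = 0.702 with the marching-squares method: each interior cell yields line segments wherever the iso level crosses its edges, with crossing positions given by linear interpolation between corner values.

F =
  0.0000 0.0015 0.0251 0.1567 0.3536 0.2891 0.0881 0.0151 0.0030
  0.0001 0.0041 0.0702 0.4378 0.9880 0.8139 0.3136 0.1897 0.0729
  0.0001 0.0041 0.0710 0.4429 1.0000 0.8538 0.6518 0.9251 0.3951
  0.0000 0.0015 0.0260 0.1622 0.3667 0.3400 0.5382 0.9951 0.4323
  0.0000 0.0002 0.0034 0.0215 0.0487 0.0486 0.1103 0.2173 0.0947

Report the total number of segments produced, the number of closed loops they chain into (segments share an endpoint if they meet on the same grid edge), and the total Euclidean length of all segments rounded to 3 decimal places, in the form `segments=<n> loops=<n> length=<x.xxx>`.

segments=14 loops=2 length=11.488

cell (0,3): code 0100 → (0.549,4.000)–(1.000,3.480)
cell (0,4): code 1100 → (0.787,5.000)–(0.549,4.000)
cell (0,5): code 1000 → (1.000,5.224)–(0.787,5.000)
cell (1,3): code 0110 → (1.000,3.480)–(2.000,3.465)
cell (1,5): code 1001 → (2.000,5.751)–(1.000,5.224)
cell (1,6): code 0100 → (1.697,7.000)–(2.000,6.184)
cell (1,7): code 1000 → (2.000,7.421)–(1.697,7.000)
cell (2,3): code 0010 → (2.000,3.465)–(2.471,4.000)
cell (2,4): code 0011 → (2.471,4.000)–(2.295,5.000)
cell (2,5): code 0001 → (2.295,5.000)–(2.000,5.751)
cell (2,6): code 0110 → (2.000,6.184)–(3.000,6.359)
cell (2,7): code 1001 → (3.000,7.521)–(2.000,7.421)
cell (3,6): code 0010 → (3.000,6.359)–(3.377,7.000)
cell (3,7): code 0001 → (3.377,7.000)–(3.000,7.521)
total: 14 segments, chained into 2 closed loop(s), length Σ = 11.487599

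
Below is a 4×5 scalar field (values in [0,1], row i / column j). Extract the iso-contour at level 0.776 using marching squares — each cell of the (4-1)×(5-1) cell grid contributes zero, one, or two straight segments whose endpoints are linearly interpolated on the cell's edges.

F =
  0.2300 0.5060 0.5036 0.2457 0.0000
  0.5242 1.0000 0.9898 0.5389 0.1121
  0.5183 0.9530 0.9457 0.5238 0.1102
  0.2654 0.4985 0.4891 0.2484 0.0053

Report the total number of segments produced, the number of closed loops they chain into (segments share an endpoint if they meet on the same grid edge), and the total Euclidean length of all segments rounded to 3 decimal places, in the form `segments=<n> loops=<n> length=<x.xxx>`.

cell (0,0): code 0100 → (0.547,1.000)–(1.000,0.529)
cell (0,1): code 1100 → (0.560,2.000)–(0.547,1.000)
cell (0,2): code 1000 → (1.000,2.474)–(0.560,2.000)
cell (1,0): code 0110 → (1.000,0.529)–(2.000,0.593)
cell (1,2): code 1001 → (2.000,2.402)–(1.000,2.474)
cell (2,0): code 0010 → (2.000,0.593)–(2.389,1.000)
cell (2,1): code 0011 → (2.389,1.000)–(2.372,2.000)
cell (2,2): code 0001 → (2.372,2.000)–(2.000,2.402)
total: 8 segments, chained into 1 closed loop(s), length Σ = 6.416263

segments=8 loops=1 length=6.416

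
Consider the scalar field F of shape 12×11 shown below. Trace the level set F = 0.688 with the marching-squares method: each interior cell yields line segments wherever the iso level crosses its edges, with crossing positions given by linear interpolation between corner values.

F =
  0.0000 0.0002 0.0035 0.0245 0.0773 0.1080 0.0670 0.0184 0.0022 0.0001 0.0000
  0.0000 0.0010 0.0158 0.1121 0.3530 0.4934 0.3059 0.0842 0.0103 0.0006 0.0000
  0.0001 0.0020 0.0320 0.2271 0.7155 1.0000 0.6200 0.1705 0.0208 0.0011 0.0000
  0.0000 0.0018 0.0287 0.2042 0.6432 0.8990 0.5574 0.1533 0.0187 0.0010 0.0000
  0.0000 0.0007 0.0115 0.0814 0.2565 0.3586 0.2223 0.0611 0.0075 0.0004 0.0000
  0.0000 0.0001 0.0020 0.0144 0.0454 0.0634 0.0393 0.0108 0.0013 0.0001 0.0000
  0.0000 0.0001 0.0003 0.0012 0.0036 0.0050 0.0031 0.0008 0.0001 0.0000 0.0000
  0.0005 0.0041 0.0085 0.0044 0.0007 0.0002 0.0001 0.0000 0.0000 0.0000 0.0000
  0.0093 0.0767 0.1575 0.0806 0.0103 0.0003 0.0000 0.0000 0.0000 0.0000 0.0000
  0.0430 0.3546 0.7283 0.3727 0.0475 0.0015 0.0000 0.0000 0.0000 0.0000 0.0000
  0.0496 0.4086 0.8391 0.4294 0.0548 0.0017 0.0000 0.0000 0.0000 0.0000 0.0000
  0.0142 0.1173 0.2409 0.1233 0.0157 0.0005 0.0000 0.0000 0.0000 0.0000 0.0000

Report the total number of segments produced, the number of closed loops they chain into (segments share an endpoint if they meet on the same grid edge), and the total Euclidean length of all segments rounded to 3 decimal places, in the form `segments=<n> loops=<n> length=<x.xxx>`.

cell (1,3): code 0100 → (1.924,4.000)–(2.000,3.944)
cell (1,4): code 1100 → (1.384,5.000)–(1.924,4.000)
cell (1,5): code 1000 → (2.000,5.821)–(1.384,5.000)
cell (2,3): code 0010 → (2.000,3.944)–(2.380,4.000)
cell (2,4): code 0111 → (2.380,4.000)–(3.000,4.175)
cell (2,5): code 1001 → (3.000,5.618)–(2.000,5.821)
cell (3,4): code 0010 → (3.000,4.175)–(3.390,5.000)
cell (3,5): code 0001 → (3.390,5.000)–(3.000,5.618)
cell (8,1): code 0100 → (8.929,2.000)–(9.000,1.892)
cell (8,2): code 1000 → (9.000,2.113)–(8.929,2.000)
cell (9,1): code 0110 → (9.000,1.892)–(10.000,1.649)
cell (9,2): code 1001 → (10.000,2.369)–(9.000,2.113)
cell (10,1): code 0010 → (10.000,1.649)–(10.253,2.000)
cell (10,2): code 0001 → (10.253,2.000)–(10.000,2.369)
total: 14 segments, chained into 2 closed loop(s), length Σ = 9.152682

segments=14 loops=2 length=9.153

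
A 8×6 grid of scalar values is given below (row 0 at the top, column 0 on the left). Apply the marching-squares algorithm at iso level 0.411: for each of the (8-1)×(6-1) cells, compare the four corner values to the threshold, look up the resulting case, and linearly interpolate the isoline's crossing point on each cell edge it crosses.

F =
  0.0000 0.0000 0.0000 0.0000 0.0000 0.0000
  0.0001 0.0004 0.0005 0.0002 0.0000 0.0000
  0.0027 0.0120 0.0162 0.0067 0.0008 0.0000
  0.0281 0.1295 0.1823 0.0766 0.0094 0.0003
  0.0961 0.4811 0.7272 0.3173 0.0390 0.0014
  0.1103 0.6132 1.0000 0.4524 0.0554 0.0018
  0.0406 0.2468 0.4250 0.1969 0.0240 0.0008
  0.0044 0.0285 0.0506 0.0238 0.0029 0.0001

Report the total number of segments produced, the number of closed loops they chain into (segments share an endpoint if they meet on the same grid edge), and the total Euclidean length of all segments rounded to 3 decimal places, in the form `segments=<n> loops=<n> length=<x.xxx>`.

cell (3,0): code 0100 → (3.801,1.000)–(4.000,0.818)
cell (3,1): code 1100 → (3.420,2.000)–(3.801,1.000)
cell (3,2): code 1000 → (4.000,2.771)–(3.420,2.000)
cell (4,0): code 0110 → (4.000,0.818)–(5.000,0.598)
cell (4,2): code 1101 → (4.694,3.000)–(4.000,2.771)
cell (4,3): code 1000 → (5.000,3.104)–(4.694,3.000)
cell (5,0): code 0010 → (5.000,0.598)–(5.552,1.000)
cell (5,1): code 0111 → (5.552,1.000)–(6.000,1.921)
cell (5,2): code 1011 → (6.000,2.061)–(5.162,3.000)
cell (5,3): code 0001 → (5.162,3.000)–(5.000,3.104)
cell (6,1): code 0010 → (6.000,1.921)–(6.037,2.000)
cell (6,2): code 0001 → (6.037,2.000)–(6.000,2.061)
total: 12 segments, chained into 1 closed loop(s), length Σ = 7.700517

segments=12 loops=1 length=7.701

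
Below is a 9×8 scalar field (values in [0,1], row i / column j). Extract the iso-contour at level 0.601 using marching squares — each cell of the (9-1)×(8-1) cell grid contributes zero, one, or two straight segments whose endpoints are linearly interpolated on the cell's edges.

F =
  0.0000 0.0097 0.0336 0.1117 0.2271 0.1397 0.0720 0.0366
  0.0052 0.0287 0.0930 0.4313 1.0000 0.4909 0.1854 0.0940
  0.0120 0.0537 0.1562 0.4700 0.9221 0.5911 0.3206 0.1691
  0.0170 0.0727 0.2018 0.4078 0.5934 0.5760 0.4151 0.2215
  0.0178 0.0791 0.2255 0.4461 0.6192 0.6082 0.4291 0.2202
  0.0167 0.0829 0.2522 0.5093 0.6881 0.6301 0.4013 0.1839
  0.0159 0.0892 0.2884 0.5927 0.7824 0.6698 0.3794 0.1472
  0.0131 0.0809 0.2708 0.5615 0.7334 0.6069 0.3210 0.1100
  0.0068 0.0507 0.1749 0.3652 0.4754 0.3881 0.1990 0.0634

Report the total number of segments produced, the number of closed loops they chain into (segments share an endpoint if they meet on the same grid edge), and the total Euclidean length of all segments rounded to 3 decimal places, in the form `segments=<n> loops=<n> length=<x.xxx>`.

cell (0,3): code 0100 → (0.484,4.000)–(1.000,3.298)
cell (0,4): code 1000 → (1.000,4.784)–(0.484,4.000)
cell (1,3): code 0110 → (1.000,3.298)–(2.000,3.290)
cell (1,4): code 1001 → (2.000,4.970)–(1.000,4.784)
cell (2,3): code 0010 → (2.000,3.290)–(2.977,4.000)
cell (2,4): code 0001 → (2.977,4.000)–(2.000,4.970)
cell (3,3): code 0100 → (3.295,4.000)–(4.000,3.895)
cell (3,4): code 1100 → (3.776,5.000)–(3.295,4.000)
cell (3,5): code 1000 → (4.000,5.040)–(3.776,5.000)
cell (4,3): code 0110 → (4.000,3.895)–(5.000,3.513)
cell (4,5): code 1001 → (5.000,5.127)–(4.000,5.040)
cell (5,3): code 0110 → (5.000,3.513)–(6.000,3.044)
cell (5,5): code 1001 → (6.000,5.237)–(5.000,5.127)
cell (6,3): code 0110 → (6.000,3.044)–(7.000,3.230)
cell (6,5): code 1001 → (7.000,5.021)–(6.000,5.237)
cell (7,3): code 0010 → (7.000,3.230)–(7.513,4.000)
cell (7,4): code 0011 → (7.513,4.000)–(7.027,5.000)
cell (7,5): code 0001 → (7.027,5.000)–(7.000,5.021)
total: 18 segments, chained into 2 closed loop(s), length Σ = 16.758235

segments=18 loops=2 length=16.758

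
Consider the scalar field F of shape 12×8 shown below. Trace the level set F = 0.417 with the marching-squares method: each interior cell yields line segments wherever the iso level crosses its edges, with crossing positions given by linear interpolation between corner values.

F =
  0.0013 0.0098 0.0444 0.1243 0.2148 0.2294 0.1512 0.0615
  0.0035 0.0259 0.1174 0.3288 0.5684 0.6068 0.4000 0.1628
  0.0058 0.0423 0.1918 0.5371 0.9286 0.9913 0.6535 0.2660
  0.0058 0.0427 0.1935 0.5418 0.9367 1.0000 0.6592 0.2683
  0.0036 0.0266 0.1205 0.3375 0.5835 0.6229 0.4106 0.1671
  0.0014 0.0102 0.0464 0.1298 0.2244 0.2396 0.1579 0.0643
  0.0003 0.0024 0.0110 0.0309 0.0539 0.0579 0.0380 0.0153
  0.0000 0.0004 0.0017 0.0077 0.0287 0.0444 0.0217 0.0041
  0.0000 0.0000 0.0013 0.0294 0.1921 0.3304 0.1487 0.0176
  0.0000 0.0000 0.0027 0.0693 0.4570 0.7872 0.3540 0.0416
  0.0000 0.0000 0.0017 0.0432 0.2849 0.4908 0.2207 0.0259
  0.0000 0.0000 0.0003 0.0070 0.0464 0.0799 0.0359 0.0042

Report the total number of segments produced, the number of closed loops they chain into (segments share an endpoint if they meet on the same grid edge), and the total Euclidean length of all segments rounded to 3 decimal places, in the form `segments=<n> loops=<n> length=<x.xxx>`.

segments=24 loops=2 length=18.306

cell (0,3): code 0100 → (0.572,4.000)–(1.000,3.368)
cell (0,4): code 1100 → (0.497,5.000)–(0.572,4.000)
cell (0,5): code 1000 → (1.000,5.918)–(0.497,5.000)
cell (1,2): code 0100 → (1.423,3.000)–(2.000,2.652)
cell (1,3): code 1110 → (1.000,3.368)–(1.423,3.000)
cell (1,5): code 1101 → (1.067,6.000)–(1.000,5.918)
cell (1,6): code 1000 → (2.000,6.610)–(1.067,6.000)
cell (2,2): code 0110 → (2.000,2.652)–(3.000,2.642)
cell (2,6): code 1001 → (3.000,6.620)–(2.000,6.610)
cell (3,2): code 0010 → (3.000,2.642)–(3.611,3.000)
cell (3,3): code 0111 → (3.611,3.000)–(4.000,3.323)
cell (3,5): code 1011 → (4.000,5.970)–(3.974,6.000)
cell (3,6): code 0001 → (3.974,6.000)–(3.000,6.620)
cell (4,3): code 0010 → (4.000,3.323)–(4.464,4.000)
cell (4,4): code 0011 → (4.464,4.000)–(4.537,5.000)
cell (4,5): code 0001 → (4.537,5.000)–(4.000,5.970)
cell (8,3): code 0100 → (8.849,4.000)–(9.000,3.897)
cell (8,4): code 1100 → (8.190,5.000)–(8.849,4.000)
cell (8,5): code 1000 → (9.000,5.855)–(8.190,5.000)
cell (9,3): code 0010 → (9.000,3.897)–(9.232,4.000)
cell (9,4): code 0111 → (9.232,4.000)–(10.000,4.642)
cell (9,5): code 1001 → (10.000,5.273)–(9.000,5.855)
cell (10,4): code 0010 → (10.000,4.642)–(10.180,5.000)
cell (10,5): code 0001 → (10.180,5.000)–(10.000,5.273)
total: 24 segments, chained into 2 closed loop(s), length Σ = 18.305878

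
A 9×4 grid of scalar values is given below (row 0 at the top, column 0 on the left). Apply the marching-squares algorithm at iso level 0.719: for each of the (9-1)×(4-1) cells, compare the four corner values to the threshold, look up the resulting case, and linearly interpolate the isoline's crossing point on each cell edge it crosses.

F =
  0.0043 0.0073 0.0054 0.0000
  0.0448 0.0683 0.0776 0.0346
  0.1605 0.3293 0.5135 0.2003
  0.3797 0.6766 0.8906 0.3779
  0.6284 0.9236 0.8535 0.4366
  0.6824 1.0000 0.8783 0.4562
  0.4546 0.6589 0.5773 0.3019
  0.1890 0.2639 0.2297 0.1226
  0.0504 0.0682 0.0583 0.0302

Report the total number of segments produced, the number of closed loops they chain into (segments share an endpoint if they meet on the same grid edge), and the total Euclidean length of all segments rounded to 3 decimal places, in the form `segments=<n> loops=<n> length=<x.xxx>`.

segments=10 loops=1 length=8.750

cell (2,1): code 0100 → (2.545,2.000)–(3.000,1.198)
cell (2,2): code 1000 → (3.000,2.335)–(2.545,2.000)
cell (3,0): code 0100 → (3.172,1.000)–(4.000,0.307)
cell (3,1): code 1110 → (3.000,1.198)–(3.172,1.000)
cell (3,2): code 1001 → (4.000,2.323)–(3.000,2.335)
cell (4,0): code 0110 → (4.000,0.307)–(5.000,0.115)
cell (4,2): code 1001 → (5.000,2.377)–(4.000,2.323)
cell (5,0): code 0010 → (5.000,0.115)–(5.824,1.000)
cell (5,1): code 0011 → (5.824,1.000)–(5.529,2.000)
cell (5,2): code 0001 → (5.529,2.000)–(5.000,2.377)
total: 10 segments, chained into 1 closed loop(s), length Σ = 8.750263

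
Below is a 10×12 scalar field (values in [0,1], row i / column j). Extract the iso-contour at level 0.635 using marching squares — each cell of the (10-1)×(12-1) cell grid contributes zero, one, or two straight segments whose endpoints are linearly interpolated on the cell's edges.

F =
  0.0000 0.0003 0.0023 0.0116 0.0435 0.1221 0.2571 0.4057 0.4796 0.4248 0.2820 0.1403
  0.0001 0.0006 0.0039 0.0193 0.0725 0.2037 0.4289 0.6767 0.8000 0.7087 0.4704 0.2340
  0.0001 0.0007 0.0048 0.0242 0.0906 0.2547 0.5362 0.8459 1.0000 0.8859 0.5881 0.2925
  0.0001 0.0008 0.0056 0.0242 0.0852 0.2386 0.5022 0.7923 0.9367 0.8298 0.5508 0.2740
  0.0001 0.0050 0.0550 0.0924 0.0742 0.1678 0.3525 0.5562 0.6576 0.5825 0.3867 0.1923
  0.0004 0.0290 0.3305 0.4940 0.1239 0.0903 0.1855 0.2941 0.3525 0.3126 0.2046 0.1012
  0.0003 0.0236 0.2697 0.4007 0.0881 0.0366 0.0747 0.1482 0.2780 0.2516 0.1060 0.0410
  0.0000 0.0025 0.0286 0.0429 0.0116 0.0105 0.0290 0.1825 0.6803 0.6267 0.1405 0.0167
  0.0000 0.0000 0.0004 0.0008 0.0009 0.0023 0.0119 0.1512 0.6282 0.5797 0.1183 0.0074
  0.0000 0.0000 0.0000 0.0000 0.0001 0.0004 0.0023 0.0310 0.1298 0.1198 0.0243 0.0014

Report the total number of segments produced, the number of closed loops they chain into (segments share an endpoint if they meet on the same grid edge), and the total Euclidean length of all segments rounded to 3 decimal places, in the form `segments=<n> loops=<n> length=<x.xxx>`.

segments=18 loops=2 length=14.121

cell (0,6): code 0100 → (0.846,7.000)–(1.000,6.832)
cell (0,7): code 1100 → (0.485,8.000)–(0.846,7.000)
cell (0,8): code 1100 → (0.740,9.000)–(0.485,8.000)
cell (0,9): code 1000 → (1.000,9.309)–(0.740,9.000)
cell (1,6): code 0110 → (1.000,6.832)–(2.000,6.319)
cell (1,9): code 1001 → (2.000,9.843)–(1.000,9.309)
cell (2,6): code 0110 → (2.000,6.319)–(3.000,6.458)
cell (2,9): code 1001 → (3.000,9.698)–(2.000,9.843)
cell (3,6): code 0010 → (3.000,6.458)–(3.666,7.000)
cell (3,7): code 0111 → (3.666,7.000)–(4.000,7.777)
cell (3,8): code 1011 → (4.000,8.301)–(3.788,9.000)
cell (3,9): code 0001 → (3.788,9.000)–(3.000,9.698)
cell (4,7): code 0010 → (4.000,7.777)–(4.074,8.000)
cell (4,8): code 0001 → (4.074,8.000)–(4.000,8.301)
cell (6,7): code 0100 → (6.887,8.000)–(7.000,7.909)
cell (6,8): code 1000 → (7.000,8.845)–(6.887,8.000)
cell (7,7): code 0010 → (7.000,7.909)–(7.869,8.000)
cell (7,8): code 0001 → (7.869,8.000)–(7.000,8.845)
total: 18 segments, chained into 2 closed loop(s), length Σ = 14.121023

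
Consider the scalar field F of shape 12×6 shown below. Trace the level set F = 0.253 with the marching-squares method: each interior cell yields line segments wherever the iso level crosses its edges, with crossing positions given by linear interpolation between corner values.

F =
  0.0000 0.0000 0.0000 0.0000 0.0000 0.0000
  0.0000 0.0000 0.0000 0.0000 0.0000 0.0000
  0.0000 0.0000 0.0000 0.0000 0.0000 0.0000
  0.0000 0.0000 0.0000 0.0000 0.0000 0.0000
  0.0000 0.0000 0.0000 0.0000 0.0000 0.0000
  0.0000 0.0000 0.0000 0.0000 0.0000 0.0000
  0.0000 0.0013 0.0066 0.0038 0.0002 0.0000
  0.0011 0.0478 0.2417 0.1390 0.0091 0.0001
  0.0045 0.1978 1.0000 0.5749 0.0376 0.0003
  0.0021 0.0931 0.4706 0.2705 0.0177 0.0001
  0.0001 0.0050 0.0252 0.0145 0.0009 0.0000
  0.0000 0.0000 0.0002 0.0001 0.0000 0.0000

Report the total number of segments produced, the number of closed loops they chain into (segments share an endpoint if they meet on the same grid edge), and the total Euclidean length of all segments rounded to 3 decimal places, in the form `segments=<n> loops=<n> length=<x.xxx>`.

cell (7,1): code 0100 → (7.015,2.000)–(8.000,1.069)
cell (7,2): code 1100 → (7.262,3.000)–(7.015,2.000)
cell (7,3): code 1000 → (8.000,3.599)–(7.262,3.000)
cell (8,1): code 0110 → (8.000,1.069)–(9.000,1.424)
cell (8,3): code 1001 → (9.000,3.069)–(8.000,3.599)
cell (9,1): code 0010 → (9.000,1.424)–(9.489,2.000)
cell (9,2): code 0011 → (9.489,2.000)–(9.068,3.000)
cell (9,3): code 0001 → (9.068,3.000)–(9.000,3.069)
total: 8 segments, chained into 1 closed loop(s), length Σ = 7.466819

segments=8 loops=1 length=7.467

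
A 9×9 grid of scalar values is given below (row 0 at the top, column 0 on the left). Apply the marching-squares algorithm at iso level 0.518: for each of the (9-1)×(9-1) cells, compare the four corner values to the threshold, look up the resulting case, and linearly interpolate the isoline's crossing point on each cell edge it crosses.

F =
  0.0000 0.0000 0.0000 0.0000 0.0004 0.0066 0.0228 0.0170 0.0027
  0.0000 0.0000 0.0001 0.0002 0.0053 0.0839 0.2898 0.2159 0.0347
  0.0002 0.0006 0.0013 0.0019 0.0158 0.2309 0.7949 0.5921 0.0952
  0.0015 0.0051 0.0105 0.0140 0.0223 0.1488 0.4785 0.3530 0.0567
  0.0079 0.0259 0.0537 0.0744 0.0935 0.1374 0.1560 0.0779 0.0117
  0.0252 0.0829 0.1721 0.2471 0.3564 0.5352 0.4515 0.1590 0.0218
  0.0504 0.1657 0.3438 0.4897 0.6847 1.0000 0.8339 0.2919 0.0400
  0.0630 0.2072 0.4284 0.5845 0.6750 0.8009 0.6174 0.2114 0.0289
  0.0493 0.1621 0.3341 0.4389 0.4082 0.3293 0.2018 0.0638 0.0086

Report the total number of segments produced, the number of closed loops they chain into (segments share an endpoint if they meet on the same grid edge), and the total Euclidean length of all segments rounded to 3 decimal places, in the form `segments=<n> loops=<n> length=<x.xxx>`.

segments=20 loops=2 length=14.949

cell (1,5): code 0100 → (1.452,6.000)–(2.000,5.509)
cell (1,6): code 1100 → (1.803,7.000)–(1.452,6.000)
cell (1,7): code 1000 → (2.000,7.149)–(1.803,7.000)
cell (2,5): code 0010 → (2.000,5.509)–(2.875,6.000)
cell (2,6): code 0011 → (2.875,6.000)–(2.310,7.000)
cell (2,7): code 0001 → (2.310,7.000)–(2.000,7.149)
cell (4,4): code 0100 → (4.957,5.000)–(5.000,4.904)
cell (4,5): code 1000 → (5.000,5.205)–(4.957,5.000)
cell (5,3): code 0100 → (5.492,4.000)–(6.000,3.145)
cell (5,4): code 1110 → (5.000,4.904)–(5.492,4.000)
cell (5,5): code 1101 → (5.174,6.000)–(5.000,5.205)
cell (5,6): code 1000 → (6.000,6.583)–(5.174,6.000)
cell (6,2): code 0100 → (6.299,3.000)–(7.000,2.574)
cell (6,3): code 1110 → (6.000,3.145)–(6.299,3.000)
cell (6,6): code 1001 → (7.000,6.245)–(6.000,6.583)
cell (7,2): code 0010 → (7.000,2.574)–(7.457,3.000)
cell (7,3): code 0011 → (7.457,3.000)–(7.588,4.000)
cell (7,4): code 0011 → (7.588,4.000)–(7.600,5.000)
cell (7,5): code 0011 → (7.600,5.000)–(7.239,6.000)
cell (7,6): code 0001 → (7.239,6.000)–(7.000,6.245)
total: 20 segments, chained into 2 closed loop(s), length Σ = 14.948998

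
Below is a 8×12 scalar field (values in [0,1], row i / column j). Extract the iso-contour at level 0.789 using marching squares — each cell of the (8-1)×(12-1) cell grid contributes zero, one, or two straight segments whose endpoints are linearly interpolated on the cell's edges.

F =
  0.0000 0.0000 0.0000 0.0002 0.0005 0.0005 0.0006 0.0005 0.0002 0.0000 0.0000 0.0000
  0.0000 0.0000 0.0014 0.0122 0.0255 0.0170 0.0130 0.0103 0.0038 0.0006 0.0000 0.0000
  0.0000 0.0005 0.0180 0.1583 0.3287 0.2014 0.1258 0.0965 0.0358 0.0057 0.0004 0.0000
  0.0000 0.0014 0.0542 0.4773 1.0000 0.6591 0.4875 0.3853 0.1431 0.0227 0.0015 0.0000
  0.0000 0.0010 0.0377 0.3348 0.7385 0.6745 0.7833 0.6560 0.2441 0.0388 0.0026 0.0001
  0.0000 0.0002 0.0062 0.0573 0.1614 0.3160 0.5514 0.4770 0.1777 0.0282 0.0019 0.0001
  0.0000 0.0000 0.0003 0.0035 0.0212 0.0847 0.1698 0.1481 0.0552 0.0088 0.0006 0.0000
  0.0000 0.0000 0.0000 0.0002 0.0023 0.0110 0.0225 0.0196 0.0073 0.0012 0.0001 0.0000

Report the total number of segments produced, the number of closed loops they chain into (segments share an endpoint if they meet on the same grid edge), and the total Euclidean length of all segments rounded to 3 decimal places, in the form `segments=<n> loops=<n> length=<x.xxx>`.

segments=4 loops=1 length=3.125

cell (2,3): code 0100 → (2.686,4.000)–(3.000,3.596)
cell (2,4): code 1000 → (3.000,4.619)–(2.686,4.000)
cell (3,3): code 0010 → (3.000,3.596)–(3.807,4.000)
cell (3,4): code 0001 → (3.807,4.000)–(3.000,4.619)
total: 4 segments, chained into 1 closed loop(s), length Σ = 3.124960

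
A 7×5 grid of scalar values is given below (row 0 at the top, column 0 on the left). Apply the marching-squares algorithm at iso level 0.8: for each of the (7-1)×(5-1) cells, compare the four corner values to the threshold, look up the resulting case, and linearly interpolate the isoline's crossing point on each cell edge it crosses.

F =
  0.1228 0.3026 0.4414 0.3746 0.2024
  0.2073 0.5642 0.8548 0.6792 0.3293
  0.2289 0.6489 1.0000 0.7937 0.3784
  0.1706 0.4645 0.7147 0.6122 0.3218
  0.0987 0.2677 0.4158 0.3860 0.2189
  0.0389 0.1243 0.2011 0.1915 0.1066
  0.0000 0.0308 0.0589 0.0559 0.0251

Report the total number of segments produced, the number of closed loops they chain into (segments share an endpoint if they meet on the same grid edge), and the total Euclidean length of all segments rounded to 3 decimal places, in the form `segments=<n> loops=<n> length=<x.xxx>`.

segments=6 loops=1 length=4.936

cell (0,1): code 0100 → (0.867,2.000)–(1.000,1.811)
cell (0,2): code 1000 → (1.000,2.312)–(0.867,2.000)
cell (1,1): code 0110 → (1.000,1.811)–(2.000,1.430)
cell (1,2): code 1001 → (2.000,2.969)–(1.000,2.312)
cell (2,1): code 0010 → (2.000,1.430)–(2.701,2.000)
cell (2,2): code 0001 → (2.701,2.000)–(2.000,2.969)
total: 6 segments, chained into 1 closed loop(s), length Σ = 4.936078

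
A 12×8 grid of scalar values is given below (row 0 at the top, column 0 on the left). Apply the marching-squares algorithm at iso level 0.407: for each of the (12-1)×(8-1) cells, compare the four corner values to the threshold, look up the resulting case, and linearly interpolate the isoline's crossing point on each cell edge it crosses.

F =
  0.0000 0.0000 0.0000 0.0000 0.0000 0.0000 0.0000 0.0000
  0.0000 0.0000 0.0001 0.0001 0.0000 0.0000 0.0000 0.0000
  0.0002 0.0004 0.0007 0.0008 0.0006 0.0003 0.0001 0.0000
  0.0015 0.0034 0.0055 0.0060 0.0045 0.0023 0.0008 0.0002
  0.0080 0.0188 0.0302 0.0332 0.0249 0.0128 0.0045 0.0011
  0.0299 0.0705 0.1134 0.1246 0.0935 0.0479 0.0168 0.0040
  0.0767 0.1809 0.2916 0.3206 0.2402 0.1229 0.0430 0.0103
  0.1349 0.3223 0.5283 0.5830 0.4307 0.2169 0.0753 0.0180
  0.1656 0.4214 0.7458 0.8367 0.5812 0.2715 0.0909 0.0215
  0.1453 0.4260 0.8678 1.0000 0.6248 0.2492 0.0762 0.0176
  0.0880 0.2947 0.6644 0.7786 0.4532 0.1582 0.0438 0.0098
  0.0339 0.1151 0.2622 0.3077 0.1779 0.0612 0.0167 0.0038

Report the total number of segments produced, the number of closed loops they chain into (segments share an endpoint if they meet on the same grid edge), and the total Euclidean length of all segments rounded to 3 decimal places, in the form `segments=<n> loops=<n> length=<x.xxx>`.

cell (6,1): code 0100 → (6.488,2.000)–(7.000,1.411)
cell (6,2): code 1100 → (6.329,3.000)–(6.488,2.000)
cell (6,3): code 1100 → (6.876,4.000)–(6.329,3.000)
cell (6,4): code 1000 → (7.000,4.111)–(6.876,4.000)
cell (7,0): code 0100 → (7.855,1.000)–(8.000,0.944)
cell (7,1): code 1110 → (7.000,1.411)–(7.855,1.000)
cell (7,4): code 1001 → (8.000,4.562)–(7.000,4.111)
cell (8,0): code 0110 → (8.000,0.944)–(9.000,0.932)
cell (8,4): code 1001 → (9.000,4.580)–(8.000,4.562)
cell (9,0): code 0010 → (9.000,0.932)–(9.145,1.000)
cell (9,1): code 0111 → (9.145,1.000)–(10.000,1.304)
cell (9,4): code 1001 → (10.000,4.157)–(9.000,4.580)
cell (10,1): code 0010 → (10.000,1.304)–(10.640,2.000)
cell (10,2): code 0011 → (10.640,2.000)–(10.789,3.000)
cell (10,3): code 0011 → (10.789,3.000)–(10.168,4.000)
cell (10,4): code 0001 → (10.168,4.000)–(10.000,4.157)
total: 16 segments, chained into 1 closed loop(s), length Σ = 12.817799

segments=16 loops=1 length=12.818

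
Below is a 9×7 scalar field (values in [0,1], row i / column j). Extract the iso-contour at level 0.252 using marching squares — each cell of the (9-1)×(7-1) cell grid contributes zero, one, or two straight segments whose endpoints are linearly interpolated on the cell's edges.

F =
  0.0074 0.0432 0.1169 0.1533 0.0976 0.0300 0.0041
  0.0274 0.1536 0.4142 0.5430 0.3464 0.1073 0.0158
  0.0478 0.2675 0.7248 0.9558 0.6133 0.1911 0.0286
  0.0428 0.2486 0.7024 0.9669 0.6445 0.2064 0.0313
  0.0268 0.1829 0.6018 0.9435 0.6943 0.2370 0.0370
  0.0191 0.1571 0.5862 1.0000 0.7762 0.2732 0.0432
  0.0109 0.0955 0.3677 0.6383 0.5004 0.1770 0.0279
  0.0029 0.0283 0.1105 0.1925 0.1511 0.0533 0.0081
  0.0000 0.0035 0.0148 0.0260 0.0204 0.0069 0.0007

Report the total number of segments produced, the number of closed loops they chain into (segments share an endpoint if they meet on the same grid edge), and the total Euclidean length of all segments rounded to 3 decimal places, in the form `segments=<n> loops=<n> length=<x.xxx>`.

cell (0,1): code 0100 → (0.454,2.000)–(1.000,1.378)
cell (0,2): code 1100 → (0.253,3.000)–(0.454,2.000)
cell (0,3): code 1100 → (0.621,4.000)–(0.253,3.000)
cell (0,4): code 1000 → (1.000,4.395)–(0.621,4.000)
cell (1,0): code 0100 → (1.864,1.000)–(2.000,0.929)
cell (1,1): code 1110 → (1.000,1.378)–(1.864,1.000)
cell (1,4): code 1001 → (2.000,4.856)–(1.000,4.395)
cell (2,0): code 0010 → (2.000,0.929)–(2.820,1.000)
cell (2,1): code 0111 → (2.820,1.000)–(3.000,1.007)
cell (2,4): code 1001 → (3.000,4.896)–(2.000,4.856)
cell (3,1): code 0110 → (3.000,1.007)–(4.000,1.165)
cell (3,4): code 1001 → (4.000,4.967)–(3.000,4.896)
cell (4,1): code 0110 → (4.000,1.165)–(5.000,1.221)
cell (4,4): code 1101 → (4.414,5.000)–(4.000,4.967)
cell (4,5): code 1000 → (5.000,5.092)–(4.414,5.000)
cell (5,1): code 0110 → (5.000,1.221)–(6.000,1.575)
cell (5,4): code 1011 → (6.000,4.768)–(5.220,5.000)
cell (5,5): code 0001 → (5.220,5.000)–(5.000,5.092)
cell (6,1): code 0010 → (6.000,1.575)–(6.450,2.000)
cell (6,2): code 0011 → (6.450,2.000)–(6.867,3.000)
cell (6,3): code 0011 → (6.867,3.000)–(6.711,4.000)
cell (6,4): code 0001 → (6.711,4.000)–(6.000,4.768)
total: 22 segments, chained into 1 closed loop(s), length Σ = 17.560756

segments=22 loops=1 length=17.561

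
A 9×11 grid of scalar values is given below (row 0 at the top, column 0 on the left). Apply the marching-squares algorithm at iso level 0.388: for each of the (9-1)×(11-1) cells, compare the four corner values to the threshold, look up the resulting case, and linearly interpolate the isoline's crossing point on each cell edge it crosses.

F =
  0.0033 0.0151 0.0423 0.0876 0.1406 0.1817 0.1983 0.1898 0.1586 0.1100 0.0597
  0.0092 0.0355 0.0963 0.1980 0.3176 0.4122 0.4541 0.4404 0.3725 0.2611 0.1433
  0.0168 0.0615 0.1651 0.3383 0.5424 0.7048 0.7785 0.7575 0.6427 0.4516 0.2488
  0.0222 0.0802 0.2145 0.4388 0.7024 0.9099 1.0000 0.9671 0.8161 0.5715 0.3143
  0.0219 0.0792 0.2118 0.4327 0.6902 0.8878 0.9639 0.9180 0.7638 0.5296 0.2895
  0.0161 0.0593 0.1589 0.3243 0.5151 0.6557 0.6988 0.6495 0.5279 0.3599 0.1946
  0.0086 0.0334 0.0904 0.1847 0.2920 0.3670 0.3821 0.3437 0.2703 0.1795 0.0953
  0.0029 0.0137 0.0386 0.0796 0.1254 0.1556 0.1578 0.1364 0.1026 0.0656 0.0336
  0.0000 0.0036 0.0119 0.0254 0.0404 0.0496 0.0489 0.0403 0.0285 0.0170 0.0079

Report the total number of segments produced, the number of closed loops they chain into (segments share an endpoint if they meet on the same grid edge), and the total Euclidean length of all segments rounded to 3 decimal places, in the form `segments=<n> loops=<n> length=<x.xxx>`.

segments=24 loops=1 length=19.354

cell (0,4): code 0100 → (0.895,5.000)–(1.000,4.744)
cell (0,5): code 1100 → (0.742,6.000)–(0.895,5.000)
cell (0,6): code 1100 → (0.791,7.000)–(0.742,6.000)
cell (0,7): code 1000 → (1.000,7.772)–(0.791,7.000)
cell (1,3): code 0100 → (1.313,4.000)–(2.000,3.244)
cell (1,4): code 1110 → (1.000,4.744)–(1.313,4.000)
cell (1,7): code 1101 → (1.057,8.000)–(1.000,7.772)
cell (1,8): code 1100 → (1.666,9.000)–(1.057,8.000)
cell (1,9): code 1000 → (2.000,9.314)–(1.666,9.000)
cell (2,2): code 0100 → (2.495,3.000)–(3.000,2.774)
cell (2,3): code 1110 → (2.000,3.244)–(2.495,3.000)
cell (2,9): code 1001 → (3.000,9.713)–(2.000,9.314)
cell (3,2): code 0110 → (3.000,2.774)–(4.000,2.798)
cell (3,9): code 1001 → (4.000,9.590)–(3.000,9.713)
cell (4,2): code 0010 → (4.000,2.798)–(4.412,3.000)
cell (4,3): code 0111 → (4.412,3.000)–(5.000,3.334)
cell (4,8): code 1011 → (5.000,8.833)–(4.834,9.000)
cell (4,9): code 0001 → (4.834,9.000)–(4.000,9.590)
cell (5,3): code 0010 → (5.000,3.334)–(5.570,4.000)
cell (5,4): code 0011 → (5.570,4.000)–(5.927,5.000)
cell (5,5): code 0011 → (5.927,5.000)–(5.981,6.000)
cell (5,6): code 0011 → (5.981,6.000)–(5.855,7.000)
cell (5,7): code 0011 → (5.855,7.000)–(5.543,8.000)
cell (5,8): code 0001 → (5.543,8.000)–(5.000,8.833)
total: 24 segments, chained into 1 closed loop(s), length Σ = 19.354330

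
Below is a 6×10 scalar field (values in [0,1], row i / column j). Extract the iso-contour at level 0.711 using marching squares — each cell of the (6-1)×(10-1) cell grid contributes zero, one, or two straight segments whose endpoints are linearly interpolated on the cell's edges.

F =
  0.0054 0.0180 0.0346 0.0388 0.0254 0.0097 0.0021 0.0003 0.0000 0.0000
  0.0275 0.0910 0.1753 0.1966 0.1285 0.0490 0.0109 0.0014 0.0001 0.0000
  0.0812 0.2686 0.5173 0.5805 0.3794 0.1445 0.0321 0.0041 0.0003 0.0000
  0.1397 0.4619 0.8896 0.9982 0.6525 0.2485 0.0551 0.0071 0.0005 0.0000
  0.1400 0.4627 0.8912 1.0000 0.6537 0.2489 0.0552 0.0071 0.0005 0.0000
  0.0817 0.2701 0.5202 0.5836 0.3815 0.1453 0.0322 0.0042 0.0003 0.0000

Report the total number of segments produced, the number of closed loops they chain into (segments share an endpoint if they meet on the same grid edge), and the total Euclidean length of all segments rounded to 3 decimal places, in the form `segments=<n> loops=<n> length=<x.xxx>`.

segments=8 loops=1 length=7.485

cell (2,1): code 0100 → (2.520,2.000)–(3.000,1.582)
cell (2,2): code 1100 → (2.312,3.000)–(2.520,2.000)
cell (2,3): code 1000 → (3.000,3.831)–(2.312,3.000)
cell (3,1): code 0110 → (3.000,1.582)–(4.000,1.579)
cell (3,3): code 1001 → (4.000,3.835)–(3.000,3.831)
cell (4,1): code 0010 → (4.000,1.579)–(4.486,2.000)
cell (4,2): code 0011 → (4.486,2.000)–(4.694,3.000)
cell (4,3): code 0001 → (4.694,3.000)–(4.000,3.835)
total: 8 segments, chained into 1 closed loop(s), length Σ = 7.485163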